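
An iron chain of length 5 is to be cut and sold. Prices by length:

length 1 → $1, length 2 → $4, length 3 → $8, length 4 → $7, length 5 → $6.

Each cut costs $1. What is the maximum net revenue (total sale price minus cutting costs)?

11

Let v[k] be the best obtainable value from length k. For each k, try every first piece i and keep the best of price[i] + v[k−i] minus the 1 cut fee when i<k.
v[1] = 1
v[2] = max(1+1-1, 4+0) = 4
v[3] = max(1+4-1, 4+1-1, 8+0) = 8
v[4] = max(1+8-1, 4+4-1, 8+1-1, 7+0) = 8
v[5] = max(1+8-1, 4+8-1, 8+4-1, 7+1-1, 6+0) = 11
One optimal plan: pieces 3 + 2 (1 cut) → $12 − $1 = $11.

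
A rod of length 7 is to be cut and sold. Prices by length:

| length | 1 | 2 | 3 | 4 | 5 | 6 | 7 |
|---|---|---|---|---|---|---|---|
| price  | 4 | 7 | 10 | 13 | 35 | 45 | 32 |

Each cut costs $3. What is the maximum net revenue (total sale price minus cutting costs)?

Build v[k] bottom-up: v[k] = max over allowed piece i of (p[i] + v[k−i]) − 3 per cut.
v[1] = 4
v[2] = max(4+4-3, 7+0) = 7
v[3] = max(4+7-3, 7+4-3, 10+0) = 10
v[4] = max(4+10-3, 7+7-3, 10+4-3, 13+0) = 13
v[5] = max(4+13-3, 7+10-3, 10+7-3, 13+4-3, 35+0) = 35
v[6] = max(4+35-3, 7+13-3, 10+10-3, 13+7-3, 35+4-3, 45+0) = 45
v[7] = max(4+45-3, 7+35-3, 10+13-3, …, 45+4-3, 32+0) = 46
One optimal plan: pieces 6 + 1 (1 cut) → $49 − $3 = $46.

46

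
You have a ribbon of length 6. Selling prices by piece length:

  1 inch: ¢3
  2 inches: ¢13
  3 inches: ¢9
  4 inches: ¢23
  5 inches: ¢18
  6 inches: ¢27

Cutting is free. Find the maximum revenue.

39

Consider every possible first cut. v[k] is the best of p[i]+v[k−i] over all sellable i≤k.
v[1] = 3
v[2] = 13
v[3] = 16  (first piece 1, then v[2]=13)
v[4] = 26  (first piece 2, then v[2]=13)
v[5] = 29  (first piece 1, then v[4]=26)
v[6] = 39  (first piece 2, then v[4]=26)
One optimal cutting: 2 + 2 + 2 → ¢13 + ¢13 + ¢13 = ¢39.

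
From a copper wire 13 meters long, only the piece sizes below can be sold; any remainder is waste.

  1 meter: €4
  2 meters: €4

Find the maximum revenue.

52

Consider every possible first cut. f[k] is the best of p[i]+f[k−i] over all sellable i≤k.
f[1] = 4
f[2] = max(4+4, 4+0) = 8
f[3] = max(4+8, 4+4) = 12
f[4] = max(4+12, 4+8) = 16
f[5] = max(4+16, 4+12) = 20
f[6] = max(4+20, 4+16) = 24
f[7] = max(4+24, 4+20) = 28
f[8] = max(4+28, 4+24) = 32
f[9] = max(4+32, 4+28) = 36
f[10] = max(4+36, 4+32) = 40
f[11] = max(4+40, 4+36) = 44
f[12] = max(4+44, 4+40) = 48
f[13] = max(4+48, 4+44) = 52
One optimal cutting: 1 + 1 + 1 + 1 + 1 + 1 + 1 + 1 + 1 + 1 + 1 + 1 + 1 → €52.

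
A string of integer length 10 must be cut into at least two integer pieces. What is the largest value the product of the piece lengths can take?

36

Let f[k] be the best product for length k (with at least one cut). For each first piece i, the rest contributes max(k−i, f[k−i]).
Small cases: f[2]=1, f[3]=2, f[4]=4.
f[5] = 2·max(3,2) = 2·3 = 6
f[6] = 3·max(3,2) = 3·3 = 9
f[7] = 2·max(5,6) = 2·6 = 12
f[8] = 2·max(6,9) = 2·9 = 18
f[9] = 3·max(6,9) = 3·9 = 27
f[10] = 2·max(8,18) = 2·18 = 36
One optimal split: 3 + 3 + 2 + 2; product 3·3·2·2 = 36.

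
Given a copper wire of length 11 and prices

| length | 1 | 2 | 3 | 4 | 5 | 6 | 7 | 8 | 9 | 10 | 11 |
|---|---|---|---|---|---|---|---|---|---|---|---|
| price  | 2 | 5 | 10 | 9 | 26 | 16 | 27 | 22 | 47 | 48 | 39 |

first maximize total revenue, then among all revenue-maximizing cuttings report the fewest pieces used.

3

Let r[k] be the best obtainable value from length k. For each k, try every first piece i and keep the best of price[i] + r[k−i].
r[1] = 2
r[2] = max(2+2, 5+0) = 5
r[3] = max(2+5, 5+2, 10+0) = 10
r[4] = max(2+10, 5+5, 10+2, 9+0) = 12
r[5] = max(2+12, 5+10, 10+5, 9+2, 26+0) = 26
r[6] = max(2+26, 5+12, 10+10, 9+5, 26+2, 16+0) = 28
r[7] = max(2+28, 5+26, 10+12, …, 16+2, 27+0) = 31
r[8] = max(2+31, 5+28, 10+26, …, 27+2, 22+0) = 36
r[9] = max(2+36, 5+31, 10+28, …, 22+2, 47+0) = 47
r[10] = max(2+47, 5+36, 10+31, …, 47+2, 48+0) = 52
r[11] = max(2+52, 5+47, 10+36, …, 48+2, 39+0) = 54
Maximum revenue is €54.
Now minimize piece count subject to staying optimal: for each k, pieces[k] = 1 + min over i with p[i]+r[k−i]=r[k] of pieces[k−i].
pieces[8] = 2
pieces[9] = 1
pieces[10] = 2
pieces[11] = 3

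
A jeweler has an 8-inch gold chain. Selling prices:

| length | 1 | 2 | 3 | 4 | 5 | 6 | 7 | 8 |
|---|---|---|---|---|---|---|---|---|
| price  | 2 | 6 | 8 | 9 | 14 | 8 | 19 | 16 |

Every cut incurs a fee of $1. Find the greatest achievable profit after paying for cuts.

Let net[k] be the best obtainable value from length k. For each k, try every first piece i and keep the best of price[i] + net[k−i] minus the 1 cut fee when i<k.
net[1] = 2
net[2] = max(2+2-1, 6+0) = 6
net[3] = max(2+6-1, 6+2-1, 8+0) = 8
net[4] = max(2+8-1, 6+6-1, 8+2-1, 9+0) = 11
net[5] = max(2+11-1, 6+8-1, 8+6-1, 9+2-1, 14+0) = 14
net[6] = max(2+14-1, 6+11-1, 8+8-1, 9+6-1, 14+2-1, 8+0) = 16
net[7] = max(2+16-1, 6+14-1, 8+11-1, …, 8+2-1, 19+0) = 19
net[8] = max(2+19-1, 6+16-1, 8+14-1, …, 19+2-1, 16+0) = 21
One optimal plan: pieces 2 + 2 + 2 + 2 (3 cuts) → $24 − $3 = $21.

21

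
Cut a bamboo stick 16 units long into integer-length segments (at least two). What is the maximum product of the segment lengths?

324

Fill m[k] for k=2..16: at each k try every first piece i and multiply by the better of (k−i) uncut or m[k−i].
m[2] = 1*max(1,0) = 1*1 = 1
m[3] = 1*max(2,1) = 1*2 = 2
m[4] = 2*max(2,1) = 2*2 = 4
m[5] = 2*max(3,2) = 2*3 = 6
m[6] = 3*max(3,2) = 3*3 = 9
m[7] = 2*max(5,6) = 2*6 = 12
m[8] = 2*max(6,9) = 2*9 = 18
m[9] = 3*max(6,9) = 3*9 = 27
m[10] = 2*max(8,18) = 2*18 = 36
m[11] = 2*max(9,27) = 2*27 = 54
m[12] = 3*max(9,27) = 3*27 = 81
m[13] = 2*max(11,54) = 2*54 = 108
m[14] = 2*max(12,81) = 2*81 = 162
m[15] = 3*max(12,81) = 3*81 = 243
m[16] = 2*max(14,162) = 2*162 = 324
One optimal split: 3 + 3 + 3 + 3 + 2 + 2; product 3*3*3*3*2*2 = 324.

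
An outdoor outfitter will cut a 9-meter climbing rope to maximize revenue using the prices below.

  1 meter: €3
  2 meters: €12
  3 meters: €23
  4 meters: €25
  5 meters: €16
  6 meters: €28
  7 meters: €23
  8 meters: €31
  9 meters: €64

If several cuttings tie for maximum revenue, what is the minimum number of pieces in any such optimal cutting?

Consider every possible first cut. r[k] is the best of p[i]+r[k−i] over all sellable i≤k.
r[1] = 3
r[2] = max(3+3, 12+0) = 12
r[3] = max(3+12, 12+3, 23+0) = 23
r[4] = max(3+23, 12+12, 23+3, 25+0) = 26
r[5] = max(3+26, 12+23, 23+12, 25+3, 16+0) = 35
r[6] = max(3+35, 12+26, 23+23, 25+12, 16+3, 28+0) = 46
r[7] = max(3+46, 12+35, 23+26, …, 28+3, 23+0) = 49
r[8] = max(3+49, 12+46, 23+35, …, 23+3, 31+0) = 58
r[9] = max(3+58, 12+49, 23+46, …, 31+3, 64+0) = 69
Maximum revenue is €69.
Now minimize piece count subject to staying optimal: for each k, pieces[k] = 1 + min over i with p[i]+r[k−i]=r[k] of pieces[k−i].
pieces[6] = 2
pieces[7] = 3
pieces[8] = 3
pieces[9] = 3

3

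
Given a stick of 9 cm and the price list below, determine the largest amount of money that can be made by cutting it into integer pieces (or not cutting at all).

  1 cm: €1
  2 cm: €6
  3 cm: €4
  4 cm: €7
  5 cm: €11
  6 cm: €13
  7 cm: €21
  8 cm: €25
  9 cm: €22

27

Build best[k] bottom-up: best[k] = max over allowed piece i of (p[i] + best[k−i]).
best[1] = 1
best[2] = max(1+1, 6+0) = 6
best[3] = max(1+6, 6+1, 4+0) = 7
best[4] = max(1+7, 6+6, 4+1, 7+0) = 12
best[5] = max(1+12, 6+7, 4+6, 7+1, 11+0) = 13
best[6] = max(1+13, 6+12, 4+7, 7+6, 11+1, 13+0) = 18
best[7] = max(1+18, 6+13, 4+12, …, 13+1, 21+0) = 21
best[8] = max(1+21, 6+18, 4+13, …, 21+1, 25+0) = 25
best[9] = max(1+25, 6+21, 4+18, …, 25+1, 22+0) = 27
One optimal cutting: 7 + 2 → €21 + €6 = €27.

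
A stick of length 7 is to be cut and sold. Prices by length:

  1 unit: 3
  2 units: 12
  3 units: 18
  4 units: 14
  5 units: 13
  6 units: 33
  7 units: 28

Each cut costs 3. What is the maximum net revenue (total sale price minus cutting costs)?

Let net[k] be the best obtainable value from length k. For each k, try every first piece i and keep the best of price[i] + net[k−i] minus the 3 cut fee when i<k.
net[1] = 3
net[2] = 12
net[3] = 18
net[4] = 21  (first piece 2, then net[2]=12)
net[5] = 27  (first piece 2, then net[3]=18)
net[6] = 33  (first piece 3, then net[3]=18)
net[7] = 36  (first piece 2, then net[5]=27)
One optimal plan: pieces 3 + 2 + 2 (2 cuts) → 42 − 6 = 36.

36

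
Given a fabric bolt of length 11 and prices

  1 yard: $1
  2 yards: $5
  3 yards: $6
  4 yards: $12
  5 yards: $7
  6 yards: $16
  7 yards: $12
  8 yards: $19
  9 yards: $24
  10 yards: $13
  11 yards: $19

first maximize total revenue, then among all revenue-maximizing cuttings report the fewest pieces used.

3

Let r[k] be the best obtainable value from length k. For each k, try every first piece i and keep the best of price[i] + r[k−i].
r[1] = 1
r[2] = max(1+1, 5+0) = 5
r[3] = max(1+5, 5+1, 6+0) = 6
r[4] = max(1+6, 5+5, 6+1, 12+0) = 12
r[5] = max(1+12, 5+6, 6+5, 12+1, 7+0) = 13
r[6] = max(1+13, 5+12, 6+6, 12+5, 7+1, 16+0) = 17
r[7] = max(1+17, 5+13, 6+12, …, 16+1, 12+0) = 18
r[8] = max(1+18, 5+17, 6+13, …, 12+1, 19+0) = 24
r[9] = max(1+24, 5+18, 6+17, …, 19+1, 24+0) = 25
r[10] = max(1+25, 5+24, 6+18, …, 24+1, 13+0) = 29
r[11] = max(1+29, 5+25, 6+24, …, 13+1, 19+0) = 30
Maximum revenue is $30.
Now minimize piece count subject to staying optimal: for each k, pieces[k] = 1 + min over i with p[i]+r[k−i]=r[k] of pieces[k−i].
pieces[8] = 2
pieces[9] = 3
pieces[10] = 3
pieces[11] = 3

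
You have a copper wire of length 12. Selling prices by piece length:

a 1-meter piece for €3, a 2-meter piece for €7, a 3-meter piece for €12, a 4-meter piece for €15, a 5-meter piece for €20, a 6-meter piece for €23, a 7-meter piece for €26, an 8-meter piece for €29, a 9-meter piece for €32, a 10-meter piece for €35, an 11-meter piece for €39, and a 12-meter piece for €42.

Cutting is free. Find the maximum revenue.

Consider every possible first cut. r[k] is the best of p[i]+r[k−i] over all sellable i≤k.
r[1] = 3
r[2] = 7
r[3] = 12
r[4] = 15  (first piece 1, then r[3]=12)
r[5] = 20
r[6] = 24  (first piece 3, then r[3]=12)
r[7] = 27  (first piece 1, then r[6]=24)
r[8] = 32  (first piece 3, then r[5]=20)
r[9] = 36  (first piece 3, then r[6]=24)
r[10] = 40  (first piece 5, then r[5]=20)
r[11] = 44  (first piece 3, then r[8]=32)
r[12] = 48  (first piece 3, then r[9]=36)
One optimal cutting: 3 + 3 + 3 + 3 → €12 + €12 + €12 + €12 = €48.

48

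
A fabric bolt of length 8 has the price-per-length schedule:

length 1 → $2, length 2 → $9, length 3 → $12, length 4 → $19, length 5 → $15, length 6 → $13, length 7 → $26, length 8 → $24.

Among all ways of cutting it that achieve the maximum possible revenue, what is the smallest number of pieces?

Let r[k] be the best obtainable value from length k. For each k, try every first piece i and keep the best of price[i] + r[k−i].
r[1] = 2
r[2] = 9
r[3] = 12
r[4] = 19
r[5] = 21  (first piece 1, then r[4]=19)
r[6] = 28  (first piece 2, then r[4]=19)
r[7] = 31  (first piece 3, then r[4]=19)
r[8] = 38  (first piece 4, then r[4]=19)
Maximum revenue is $38.
Now minimize piece count subject to staying optimal: for each k, pieces[k] = 1 + min over i with p[i]+r[k−i]=r[k] of pieces[k−i].
pieces[5] = 2
pieces[6] = 2
pieces[7] = 2
pieces[8] = 2

2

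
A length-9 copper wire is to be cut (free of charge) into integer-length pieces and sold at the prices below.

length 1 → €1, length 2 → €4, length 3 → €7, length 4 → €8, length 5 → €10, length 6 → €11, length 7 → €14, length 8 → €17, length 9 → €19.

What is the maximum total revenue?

21

Let R[k] be the best obtainable value from length k. For each k, try every first piece i and keep the best of price[i] + R[k−i].
R[1] = 1
R[2] = max(1+1, 4+0) = 4
R[3] = max(1+4, 4+1, 7+0) = 7
R[4] = max(1+7, 4+4, 7+1, 8+0) = 8
R[5] = max(1+8, 4+7, 7+4, 8+1, 10+0) = 11
R[6] = max(1+11, 4+8, 7+7, 8+4, 10+1, 11+0) = 14
R[7] = max(1+14, 4+11, 7+8, …, 11+1, 14+0) = 15
R[8] = max(1+15, 4+14, 7+11, …, 14+1, 17+0) = 18
R[9] = max(1+18, 4+15, 7+14, …, 17+1, 19+0) = 21
One optimal cutting: 3 + 3 + 3 → €7 + €7 + €7 = €21.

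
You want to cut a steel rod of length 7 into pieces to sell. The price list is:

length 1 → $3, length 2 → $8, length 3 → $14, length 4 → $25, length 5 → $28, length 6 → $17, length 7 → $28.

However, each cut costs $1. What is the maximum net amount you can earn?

38

Build r[k] bottom-up: r[k] = max over allowed piece i of (p[i] + r[k−i]) − 1 per cut.
r[1] = 3
r[2] = 8
r[3] = 14
r[4] = 25
r[5] = 28
r[6] = 32  (first piece 2, then r[4]=25)
r[7] = 38  (first piece 3, then r[4]=25)
One optimal plan: pieces 4 + 3 (1 cut) → $39 − $1 = $38.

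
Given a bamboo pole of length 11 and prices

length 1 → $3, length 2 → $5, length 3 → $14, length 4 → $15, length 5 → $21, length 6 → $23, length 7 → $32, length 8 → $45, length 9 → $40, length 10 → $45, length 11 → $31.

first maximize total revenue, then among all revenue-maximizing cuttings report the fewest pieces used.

2

Consider every possible first cut. r[k] is the best of p[i]+r[k−i] over all sellable i≤k.
r[1] = 3
r[2] = max(3+3, 5+0) = 6
r[3] = max(3+6, 5+3, 14+0) = 14
r[4] = max(3+14, 5+6, 14+3, 15+0) = 17
r[5] = max(3+17, 5+14, 14+6, 15+3, 21+0) = 21
r[6] = max(3+21, 5+17, 14+14, 15+6, 21+3, 23+0) = 28
r[7] = max(3+28, 5+21, 14+17, …, 23+3, 32+0) = 32
r[8] = max(3+32, 5+28, 14+21, …, 32+3, 45+0) = 45
r[9] = max(3+45, 5+32, 14+28, …, 45+3, 40+0) = 48
r[10] = max(3+48, 5+45, 14+32, …, 40+3, 45+0) = 51
r[11] = max(3+51, 5+48, 14+45, …, 45+3, 31+0) = 59
Maximum revenue is $59.
Now minimize piece count subject to staying optimal: for each k, pieces[k] = 1 + min over i with p[i]+r[k−i]=r[k] of pieces[k−i].
pieces[8] = 1
pieces[9] = 2
pieces[10] = 3
pieces[11] = 2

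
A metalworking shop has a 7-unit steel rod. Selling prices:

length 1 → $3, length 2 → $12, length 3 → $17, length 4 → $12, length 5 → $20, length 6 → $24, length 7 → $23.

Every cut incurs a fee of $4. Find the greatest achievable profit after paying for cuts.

Let r[k] be the best obtainable value from length k. For each k, try every first piece i and keep the best of price[i] + r[k−i] minus the 4 cut fee when i<k.
r[1] = 3
r[2] = 12
r[3] = 17
r[4] = 20  (first piece 2, then r[2]=12)
r[5] = 25  (first piece 2, then r[3]=17)
r[6] = 30  (first piece 3, then r[3]=17)
r[7] = 33  (first piece 2, then r[5]=25)
One optimal plan: pieces 3 + 2 + 2 (2 cuts) → $41 − $8 = $33.

33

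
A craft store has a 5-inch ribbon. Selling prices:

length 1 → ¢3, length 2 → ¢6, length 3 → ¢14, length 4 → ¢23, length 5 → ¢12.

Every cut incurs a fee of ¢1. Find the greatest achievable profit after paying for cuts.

25

Let r[k] be the best obtainable value from length k. For each k, try every first piece i and keep the best of price[i] + r[k−i] minus the 1 cut fee when i<k.
r[1] = 3
r[2] = max(3+3-1, 6+0) = 6
r[3] = max(3+6-1, 6+3-1, 14+0) = 14
r[4] = max(3+14-1, 6+6-1, 14+3-1, 23+0) = 23
r[5] = max(3+23-1, 6+14-1, 14+6-1, 23+3-1, 12+0) = 25
One optimal plan: pieces 4 + 1 (1 cut) → ¢26 − ¢1 = ¢25.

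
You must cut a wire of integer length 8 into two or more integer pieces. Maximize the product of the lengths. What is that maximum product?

18

Let P[k] be the best product for length k (with at least one cut). For each first piece i, the rest contributes max(k−i, P[k−i]).
P[2] = 1·max(1,0) = 1·1 = 1
P[3] = 1·max(2,1) = 1·2 = 2
P[4] = 2·max(2,1) = 2·2 = 4
P[5] = 2·max(3,2) = 2·3 = 6
P[6] = 3·max(3,2) = 3·3 = 9
P[7] = 2·max(5,6) = 2·6 = 12
P[8] = 2·max(6,9) = 2·9 = 18
One optimal split: 3 + 3 + 2; product 3·3·2 = 18.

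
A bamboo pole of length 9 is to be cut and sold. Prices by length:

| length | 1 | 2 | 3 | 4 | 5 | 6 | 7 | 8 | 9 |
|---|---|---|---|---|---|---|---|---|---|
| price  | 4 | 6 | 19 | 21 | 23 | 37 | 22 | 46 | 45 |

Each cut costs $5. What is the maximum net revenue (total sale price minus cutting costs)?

51

Consider every possible first cut. v[k] is the best of p[i]+v[k−i] over all sellable i≤k, charging 5 whenever i<k.
v[1] = 4
v[2] = 6
v[3] = 19
v[4] = 21
v[5] = 23
v[6] = 37
v[7] = 36  (first piece 1, then v[6]=37)
v[8] = 46
v[9] = 51  (first piece 3, then v[6]=37)
One optimal plan: pieces 6 + 3 (1 cut) → $56 − $5 = $51.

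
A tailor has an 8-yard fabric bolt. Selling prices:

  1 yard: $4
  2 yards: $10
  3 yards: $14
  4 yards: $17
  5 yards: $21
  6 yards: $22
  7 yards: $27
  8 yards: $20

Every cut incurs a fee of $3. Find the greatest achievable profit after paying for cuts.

32

Build v[k] bottom-up: v[k] = max over allowed piece i of (p[i] + v[k−i]) − 3 per cut.
v[1] = 4
v[2] = 10
v[3] = 14
v[4] = 17  (first piece 2, then v[2]=10)
v[5] = 21  (first piece 2, then v[3]=14)
v[6] = 25  (first piece 3, then v[3]=14)
v[7] = 28  (first piece 2, then v[5]=21)
v[8] = 32  (first piece 2, then v[6]=25)
One optimal plan: pieces 3 + 3 + 2 (2 cuts) → $38 − $6 = $32.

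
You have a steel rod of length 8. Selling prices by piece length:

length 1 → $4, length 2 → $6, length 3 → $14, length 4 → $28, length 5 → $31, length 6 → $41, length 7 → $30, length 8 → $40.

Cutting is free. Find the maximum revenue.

56

Consider every possible first cut. R[k] is the best of p[i]+R[k−i] over all sellable i≤k.
R[1] = 4
R[2] = 8  (first piece 1, then R[1]=4)
R[3] = 14
R[4] = 28
R[5] = 32  (first piece 1, then R[4]=28)
R[6] = 41
R[7] = 45  (first piece 1, then R[6]=41)
R[8] = 56  (first piece 4, then R[4]=28)
One optimal cutting: 4 + 4 → $28 + $28 = $56.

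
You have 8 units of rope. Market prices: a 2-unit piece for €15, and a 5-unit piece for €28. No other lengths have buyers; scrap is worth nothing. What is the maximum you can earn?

Consider every possible first cut. best[k] is the best of p[i]+best[k−i] over all sellable i≤k.
best[1] = 0
best[2] = 15
best[3] = 15
best[4] = 30  (first piece 2, then best[2]=15)
best[5] = 30
best[6] = 45  (first piece 2, then best[4]=30)
best[7] = 45
best[8] = 60  (first piece 2, then best[6]=45)
One optimal cutting: 2 + 2 + 2 + 2 → €60.

60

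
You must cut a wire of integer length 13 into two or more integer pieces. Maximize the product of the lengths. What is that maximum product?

108

Fill m[k] for k=2..13: at each k try every first piece i and multiply by the better of (k−i) uncut or m[k−i].
m[2] = 1*max(1,0) = 1*1 = 1
m[3] = max(1*2, 2*1) = 2
m[4] = max(1*3, 2*2, 3*1) = 4
m[5] = max(1*4, 2*3, 3*2, 4*1) = 6
m[6] = max(1*6, 2*4, 3*3, 4*2, 5*1) = 9
m[7] = max(1*9, 2*6, 3*4, 4*3, 5*2, 6*1) = 12
m[8] = max(1*12, 2*9, 3*6, …, 6*2, 7*1) = 18
m[9] = max(1*18, 2*12, 3*9, …, 7*2, 8*1) = 27
m[10] = max(1*27, 2*18, 3*12, …, 8*2, 9*1) = 36
m[11] = max(1*36, 2*27, 3*18, …, 9*2, 10*1) = 54
m[12] = max(1*54, 2*36, 3*27, …, 10*2, 11*1) = 81
m[13] = max(1*81, 2*54, 3*36, …, 11*2, 12*1) = 108
One optimal split: 3 + 3 + 3 + 2 + 2; product 3*3*3*2*2 = 108.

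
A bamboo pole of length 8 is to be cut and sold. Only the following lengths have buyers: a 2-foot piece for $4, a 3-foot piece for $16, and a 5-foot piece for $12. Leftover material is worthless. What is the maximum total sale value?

36

Consider every possible first cut. best[k] is the best of p[i]+best[k−i] over all sellable i≤k.
best[1] = 0
best[2] = 4
best[3] = 16
best[4] = 16
best[5] = 20  (first piece 2, then best[3]=16)
best[6] = 32  (first piece 3, then best[3]=16)
best[7] = 32
best[8] = 36  (first piece 2, then best[6]=32)
One optimal cutting: 3 + 3 + 2 → $36.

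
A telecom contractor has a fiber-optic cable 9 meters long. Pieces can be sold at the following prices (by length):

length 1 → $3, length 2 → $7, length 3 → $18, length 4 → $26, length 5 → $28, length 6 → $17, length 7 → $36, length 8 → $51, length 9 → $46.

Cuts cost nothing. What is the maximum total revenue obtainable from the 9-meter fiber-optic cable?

Build v[k] bottom-up: v[k] = max over allowed piece i of (p[i] + v[k−i]).
v[1] = 3
v[2] = max(3+3, 7+0) = 7
v[3] = max(3+7, 7+3, 18+0) = 18
v[4] = max(3+18, 7+7, 18+3, 26+0) = 26
v[5] = max(3+26, 7+18, 18+7, 26+3, 28+0) = 29
v[6] = max(3+29, 7+26, 18+18, 26+7, 28+3, 17+0) = 36
v[7] = max(3+36, 7+29, 18+26, …, 17+3, 36+0) = 44
v[8] = max(3+44, 7+36, 18+29, …, 36+3, 51+0) = 52
v[9] = max(3+52, 7+44, 18+36, …, 51+3, 46+0) = 55
One optimal cutting: 4 + 4 + 1 → $26 + $26 + $3 = $55.

55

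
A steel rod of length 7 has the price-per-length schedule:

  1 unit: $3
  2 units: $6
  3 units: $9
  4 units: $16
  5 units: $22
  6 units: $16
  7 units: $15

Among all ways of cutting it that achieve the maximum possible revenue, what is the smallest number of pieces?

2

Consider every possible first cut. r[k] is the best of p[i]+r[k−i] over all sellable i≤k.
r[1] = 3
r[2] = max(3+3, 6+0) = 6
r[3] = max(3+6, 6+3, 9+0) = 9
r[4] = max(3+9, 6+6, 9+3, 16+0) = 16
r[5] = max(3+16, 6+9, 9+6, 16+3, 22+0) = 22
r[6] = max(3+22, 6+16, 9+9, 16+6, 22+3, 16+0) = 25
r[7] = max(3+25, 6+22, 9+16, …, 16+3, 15+0) = 28
Maximum revenue is $28.
Now minimize piece count subject to staying optimal: for each k, pieces[k] = 1 + min over i with p[i]+r[k−i]=r[k] of pieces[k−i].
pieces[4] = 1
pieces[5] = 1
pieces[6] = 2
pieces[7] = 2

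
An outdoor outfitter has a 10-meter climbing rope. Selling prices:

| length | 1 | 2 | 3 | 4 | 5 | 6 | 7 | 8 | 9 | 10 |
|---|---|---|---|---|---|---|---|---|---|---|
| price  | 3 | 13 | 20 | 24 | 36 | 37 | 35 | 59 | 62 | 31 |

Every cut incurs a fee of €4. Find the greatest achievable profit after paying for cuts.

Build v[k] bottom-up: v[k] = max over allowed piece i of (p[i] + v[k−i]) − 4 per cut.
v[1] = 3
v[2] = max(3+3-4, 13+0) = 13
v[3] = max(3+13-4, 13+3-4, 20+0) = 20
v[4] = max(3+20-4, 13+13-4, 20+3-4, 24+0) = 24
v[5] = max(3+24-4, 13+20-4, 20+13-4, 24+3-4, 36+0) = 36
v[6] = max(3+36-4, 13+24-4, 20+20-4, 24+13-4, 36+3-4, 37+0) = 37
v[7] = max(3+37-4, 13+36-4, 20+24-4, …, 37+3-4, 35+0) = 45
v[8] = max(3+45-4, 13+37-4, 20+36-4, …, 35+3-4, 59+0) = 59
v[9] = max(3+59-4, 13+45-4, 20+37-4, …, 59+3-4, 62+0) = 62
v[10] = max(3+62-4, 13+59-4, 20+45-4, …, 62+3-4, 31+0) = 68
One optimal plan: pieces 8 + 2 (1 cut) → €72 − €4 = €68.

68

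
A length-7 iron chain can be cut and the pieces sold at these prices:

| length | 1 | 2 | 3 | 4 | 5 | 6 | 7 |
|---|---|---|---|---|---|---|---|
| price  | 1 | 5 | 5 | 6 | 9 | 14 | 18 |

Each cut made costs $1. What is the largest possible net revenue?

18

Consider every possible first cut. r[k] is the best of p[i]+r[k−i] over all sellable i≤k, charging 1 whenever i<k.
r[1] = 1
r[2] = max(1+1-1, 5+0) = 5
r[3] = max(1+5-1, 5+1-1, 5+0) = 5
r[4] = max(1+5-1, 5+5-1, 5+1-1, 6+0) = 9
r[5] = max(1+9-1, 5+5-1, 5+5-1, 6+1-1, 9+0) = 9
r[6] = max(1+9-1, 5+9-1, 5+5-1, 6+5-1, 9+1-1, 14+0) = 14
r[7] = max(1+14-1, 5+9-1, 5+9-1, …, 14+1-1, 18+0) = 18
Best is to make no cuts and sell whole for $18.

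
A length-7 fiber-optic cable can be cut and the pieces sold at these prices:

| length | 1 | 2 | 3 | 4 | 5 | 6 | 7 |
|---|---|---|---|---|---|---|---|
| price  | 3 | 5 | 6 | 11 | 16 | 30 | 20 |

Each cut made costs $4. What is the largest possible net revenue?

Consider every possible first cut. net[k] is the best of p[i]+net[k−i] over all sellable i≤k, charging 4 whenever i<k.
net[1] = 3
net[2] = 5
net[3] = 6
net[4] = 11
net[5] = 16
net[6] = 30
net[7] = 29  (first piece 1, then net[6]=30)
One optimal plan: pieces 6 + 1 (1 cut) → $33 − $4 = $29.

29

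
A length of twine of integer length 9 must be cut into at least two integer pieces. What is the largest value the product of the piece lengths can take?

Define P[k] = max over 1≤i<k of i · max(k−i, P[k−i]); the inner max lets the remainder stay uncut if that's better.
P[2] = 1*max(1,0) = 1*1 = 1
P[3] = max(1*2, 2*1) = 2
P[4] = max(1*3, 2*2, 3*1) = 4
P[5] = max(1*4, 2*3, 3*2, 4*1) = 6
P[6] = max(1*6, 2*4, 3*3, 4*2, 5*1) = 9
P[7] = max(1*9, 2*6, 3*4, 4*3, 5*2, 6*1) = 12
P[8] = max(1*12, 2*9, 3*6, …, 6*2, 7*1) = 18
P[9] = max(1*18, 2*12, 3*9, …, 7*2, 8*1) = 27
One optimal split: 3 + 3 + 3; product 3*3*3 = 27.

27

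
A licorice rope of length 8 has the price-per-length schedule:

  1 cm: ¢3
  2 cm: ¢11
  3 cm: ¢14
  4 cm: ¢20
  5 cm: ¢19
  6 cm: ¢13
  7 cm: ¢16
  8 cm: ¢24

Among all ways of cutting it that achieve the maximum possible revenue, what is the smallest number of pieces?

Build r[k] bottom-up: r[k] = max over allowed piece i of (p[i] + r[k−i]).
r[1] = 3
r[2] = 11
r[3] = 14  (first piece 1, then r[2]=11)
r[4] = 22  (first piece 2, then r[2]=11)
r[5] = 25  (first piece 1, then r[4]=22)
r[6] = 33  (first piece 2, then r[4]=22)
r[7] = 36  (first piece 1, then r[6]=33)
r[8] = 44  (first piece 2, then r[6]=33)
Maximum revenue is ¢44.
Now minimize piece count subject to staying optimal: for each k, pieces[k] = 1 + min over i with p[i]+r[k−i]=r[k] of pieces[k−i].
pieces[5] = 2
pieces[6] = 3
pieces[7] = 3
pieces[8] = 4

4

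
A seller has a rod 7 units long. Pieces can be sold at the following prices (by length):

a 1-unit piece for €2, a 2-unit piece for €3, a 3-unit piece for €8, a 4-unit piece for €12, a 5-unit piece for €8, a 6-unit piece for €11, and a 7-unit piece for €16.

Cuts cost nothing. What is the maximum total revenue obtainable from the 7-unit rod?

Let r[k] be the best obtainable value from length k. For each k, try every first piece i and keep the best of price[i] + r[k−i].
r[1] = 2
r[2] = max(2+2, 3+0) = 4
r[3] = max(2+4, 3+2, 8+0) = 8
r[4] = max(2+8, 3+4, 8+2, 12+0) = 12
r[5] = max(2+12, 3+8, 8+4, 12+2, 8+0) = 14
r[6] = max(2+14, 3+12, 8+8, 12+4, 8+2, 11+0) = 16
r[7] = max(2+16, 3+14, 8+12, …, 11+2, 16+0) = 20
One optimal cutting: 4 + 3 → €12 + €8 = €20.

20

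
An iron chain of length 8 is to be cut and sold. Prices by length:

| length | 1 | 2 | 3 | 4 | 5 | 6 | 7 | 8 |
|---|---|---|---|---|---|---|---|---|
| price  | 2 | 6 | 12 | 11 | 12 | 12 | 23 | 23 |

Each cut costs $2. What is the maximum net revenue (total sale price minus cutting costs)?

Let v[k] be the best obtainable value from length k. For each k, try every first piece i and keep the best of price[i] + v[k−i] minus the 2 cut fee when i<k.
v[1] = 2
v[2] = 6
v[3] = 12
v[4] = 12  (first piece 1, then v[3]=12)
v[5] = 16  (first piece 2, then v[3]=12)
v[6] = 22  (first piece 3, then v[3]=12)
v[7] = 23
v[8] = 26  (first piece 2, then v[6]=22)
One optimal plan: pieces 3 + 3 + 2 (2 cuts) → $30 − $4 = $26.

26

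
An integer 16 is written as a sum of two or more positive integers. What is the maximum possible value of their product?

324

Let f[k] be the best product for length k (with at least one cut). For each first piece i, the rest contributes max(k−i, f[k−i]).
f[2] = 1×max(1,0) = 1×1 = 1
f[3] = max(1×2, 2×1) = 2
f[4] = max(1×3, 2×2, 3×1) = 4
f[5] = max(1×4, 2×3, 3×2, 4×1) = 6
f[6] = max(1×6, 2×4, 3×3, 4×2, 5×1) = 9
f[7] = max(1×9, 2×6, 3×4, 4×3, 5×2, 6×1) = 12
f[8] = max(1×12, 2×9, 3×6, …, 6×2, 7×1) = 18
f[9] = max(1×18, 2×12, 3×9, …, 7×2, 8×1) = 27
f[10] = max(1×27, 2×18, 3×12, …, 8×2, 9×1) = 36
f[11] = max(1×36, 2×27, 3×18, …, 9×2, 10×1) = 54
f[12] = max(1×54, 2×36, 3×27, …, 10×2, 11×1) = 81
f[13] = max(1×81, 2×54, 3×36, …, 11×2, 12×1) = 108
f[14] = max(1×108, 2×81, 3×54, …, 12×2, 13×1) = 162
f[15] = max(1×162, 2×108, 3×81, …, 13×2, 14×1) = 243
f[16] = max(1×243, 2×162, 3×108, …, 14×2, 15×1) = 324
One optimal split: 3 + 3 + 3 + 3 + 2 + 2; product 3×3×3×3×2×2 = 324.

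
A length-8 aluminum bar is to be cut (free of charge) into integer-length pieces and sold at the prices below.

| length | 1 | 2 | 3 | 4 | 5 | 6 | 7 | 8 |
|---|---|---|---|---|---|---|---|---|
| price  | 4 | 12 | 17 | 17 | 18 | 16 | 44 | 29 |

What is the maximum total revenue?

48

Consider every possible first cut. r[k] is the best of p[i]+r[k−i] over all sellable i≤k.
r[1] = 4
r[2] = max(4+4, 12+0) = 12
r[3] = max(4+12, 12+4, 17+0) = 17
r[4] = max(4+17, 12+12, 17+4, 17+0) = 24
r[5] = max(4+24, 12+17, 17+12, 17+4, 18+0) = 29
r[6] = max(4+29, 12+24, 17+17, 17+12, 18+4, 16+0) = 36
r[7] = max(4+36, 12+29, 17+24, …, 16+4, 44+0) = 44
r[8] = max(4+44, 12+36, 17+29, …, 44+4, 29+0) = 48
One optimal cutting: 7 + 1 → $44 + $4 = $48.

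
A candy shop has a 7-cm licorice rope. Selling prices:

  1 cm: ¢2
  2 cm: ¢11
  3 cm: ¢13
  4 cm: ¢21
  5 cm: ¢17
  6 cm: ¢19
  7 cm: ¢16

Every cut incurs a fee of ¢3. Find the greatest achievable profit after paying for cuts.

Build v[k] bottom-up: v[k] = max over allowed piece i of (p[i] + v[k−i]) − 3 per cut.
v[1] = 2
v[2] = 11
v[3] = 13
v[4] = 21
v[5] = 21  (first piece 2, then v[3]=13)
v[6] = 29  (first piece 2, then v[4]=21)
v[7] = 31  (first piece 3, then v[4]=21)
One optimal plan: pieces 4 + 3 (1 cut) → ¢34 − ¢3 = ¢31.

31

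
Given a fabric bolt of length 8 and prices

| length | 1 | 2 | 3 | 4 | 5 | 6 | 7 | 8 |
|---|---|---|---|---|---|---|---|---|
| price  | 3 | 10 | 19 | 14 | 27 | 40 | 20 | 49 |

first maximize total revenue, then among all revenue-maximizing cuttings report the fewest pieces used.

2

Let r[k] be the best obtainable value from length k. For each k, try every first piece i and keep the best of price[i] + r[k−i].
r[1] = 3
r[2] = 10
r[3] = 19
r[4] = 22  (first piece 1, then r[3]=19)
r[5] = 29  (first piece 2, then r[3]=19)
r[6] = 40
r[7] = 43  (first piece 1, then r[6]=40)
r[8] = 50  (first piece 2, then r[6]=40)
Maximum revenue is $50.
Now minimize piece count subject to staying optimal: for each k, pieces[k] = 1 + min over i with p[i]+r[k−i]=r[k] of pieces[k−i].
pieces[5] = 2
pieces[6] = 1
pieces[7] = 2
pieces[8] = 2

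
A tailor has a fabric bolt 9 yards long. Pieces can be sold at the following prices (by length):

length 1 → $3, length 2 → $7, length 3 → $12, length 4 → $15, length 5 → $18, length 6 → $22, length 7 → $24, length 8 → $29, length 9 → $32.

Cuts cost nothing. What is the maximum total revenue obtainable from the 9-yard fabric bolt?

36

Build r[k] bottom-up: r[k] = max over allowed piece i of (p[i] + r[k−i]).
r[1] = 3
r[2] = 7
r[3] = 12
r[4] = 15  (first piece 1, then r[3]=12)
r[5] = 19  (first piece 2, then r[3]=12)
r[6] = 24  (first piece 3, then r[3]=12)
r[7] = 27  (first piece 1, then r[6]=24)
r[8] = 31  (first piece 2, then r[6]=24)
r[9] = 36  (first piece 3, then r[6]=24)
One optimal cutting: 3 + 3 + 3 → $12 + $12 + $12 = $36.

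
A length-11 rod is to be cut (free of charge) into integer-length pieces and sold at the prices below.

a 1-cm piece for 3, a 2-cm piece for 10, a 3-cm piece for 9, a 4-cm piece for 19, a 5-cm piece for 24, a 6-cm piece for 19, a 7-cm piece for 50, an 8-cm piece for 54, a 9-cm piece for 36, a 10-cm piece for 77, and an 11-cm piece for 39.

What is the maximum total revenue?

Consider every possible first cut. R[k] is the best of p[i]+R[k−i] over all sellable i≤k.
R[1] = 3
R[2] = 10
R[3] = 13  (first piece 1, then R[2]=10)
R[4] = 20  (first piece 2, then R[2]=10)
R[5] = 24
R[6] = 30  (first piece 2, then R[4]=20)
R[7] = 50
R[8] = 54
R[9] = 60  (first piece 2, then R[7]=50)
R[10] = 77
R[11] = 80  (first piece 1, then R[10]=77)
One optimal cutting: 10 + 1 → 77 + 3 = 80.

80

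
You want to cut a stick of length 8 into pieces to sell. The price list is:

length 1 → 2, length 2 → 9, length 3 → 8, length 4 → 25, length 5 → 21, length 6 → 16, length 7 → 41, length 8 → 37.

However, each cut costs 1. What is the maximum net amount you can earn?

49

Build net[k] bottom-up: net[k] = max over allowed piece i of (p[i] + net[k−i]) − 1 per cut.
net[1] = 2
net[2] = 9
net[3] = 10  (first piece 1, then net[2]=9)
net[4] = 25
net[5] = 26  (first piece 1, then net[4]=25)
net[6] = 33  (first piece 2, then net[4]=25)
net[7] = 41
net[8] = 49  (first piece 4, then net[4]=25)
One optimal plan: pieces 4 + 4 (1 cut) → 50 − 1 = 49.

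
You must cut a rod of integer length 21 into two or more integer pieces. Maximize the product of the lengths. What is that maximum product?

2187

Fill prod[k] for k=2..21: at each k try every first piece i and multiply by the better of (k−i) uncut or prod[k−i].
Small cases: prod[2]=1, prod[3]=2, prod[4]=4, prod[5]=6, prod[6]=9, prod[7]=12, prod[8]=18, prod[9]=27, prod[10]=36, prod[11]=54, prod[12]=81, prod[13]=108, prod[14]=162, prod[15]=243.
prod[16] = 2·max(14,162) = 2·162 = 324
prod[17] = 2·max(15,243) = 2·243 = 486
prod[18] = 3·max(15,243) = 3·243 = 729
prod[19] = 2·max(17,486) = 2·486 = 972
prod[20] = 2·max(18,729) = 2·729 = 1458
prod[21] = 3·max(18,729) = 3·729 = 2187
One optimal split: 3 + 3 + 3 + 3 + 3 + 3 + 3; product 3·3·3·3·3·3·3 = 2187.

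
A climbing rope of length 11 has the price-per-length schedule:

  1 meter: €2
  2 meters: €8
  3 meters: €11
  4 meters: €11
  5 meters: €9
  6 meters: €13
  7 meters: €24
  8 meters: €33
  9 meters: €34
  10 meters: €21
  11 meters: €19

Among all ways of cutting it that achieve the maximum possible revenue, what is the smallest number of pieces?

2

Build r[k] bottom-up: r[k] = max over allowed piece i of (p[i] + r[k−i]).
r[1] = 2
r[2] = max(2+2, 8+0) = 8
r[3] = max(2+8, 8+2, 11+0) = 11
r[4] = max(2+11, 8+8, 11+2, 11+0) = 16
r[5] = max(2+16, 8+11, 11+8, 11+2, 9+0) = 19
r[6] = max(2+19, 8+16, 11+11, 11+8, 9+2, 13+0) = 24
r[7] = max(2+24, 8+19, 11+16, …, 13+2, 24+0) = 27
r[8] = max(2+27, 8+24, 11+19, …, 24+2, 33+0) = 33
r[9] = max(2+33, 8+27, 11+24, …, 33+2, 34+0) = 35
r[10] = max(2+35, 8+33, 11+27, …, 34+2, 21+0) = 41
r[11] = max(2+41, 8+35, 11+33, …, 21+2, 19+0) = 44
Maximum revenue is €44.
Now minimize piece count subject to staying optimal: for each k, pieces[k] = 1 + min over i with p[i]+r[k−i]=r[k] of pieces[k−i].
pieces[8] = 1
pieces[9] = 2
pieces[10] = 2
pieces[11] = 2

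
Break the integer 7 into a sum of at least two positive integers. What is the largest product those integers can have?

Let g[k] be the best product for length k (with at least one cut). For each first piece i, the rest contributes max(k−i, g[k−i]).
g[2] = 1*max(1,0) = 1*1 = 1
g[3] = 1*max(2,1) = 1*2 = 2
g[4] = 2*max(2,1) = 2*2 = 4
g[5] = 2*max(3,2) = 2*3 = 6
g[6] = 3*max(3,2) = 3*3 = 9
g[7] = 2*max(5,6) = 2*6 = 12
One optimal split: 3 + 2 + 2; product 3*2*2 = 12.

12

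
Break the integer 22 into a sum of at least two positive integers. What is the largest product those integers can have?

Define prod[k] = max over 1≤i<k of i · max(k−i, prod[k−i]); the inner max lets the remainder stay uncut if that's better.
prod[2] = 1×max(1,0) = 1×1 = 1
prod[3] = 1×max(2,1) = 1×2 = 2
prod[4] = 2×max(2,1) = 2×2 = 4
prod[5] = 2×max(3,2) = 2×3 = 6
prod[6] = 3×max(3,2) = 3×3 = 9
prod[7] = 2×max(5,6) = 2×6 = 12
prod[8] = 2×max(6,9) = 2×9 = 18
prod[9] = 3×max(6,9) = 3×9 = 27
prod[10] = 2×max(8,18) = 2×18 = 36
prod[11] = 2×max(9,27) = 2×27 = 54
prod[12] = 3×max(9,27) = 3×27 = 81
prod[13] = 2×max(11,54) = 2×54 = 108
prod[14] = 2×max(12,81) = 2×81 = 162
prod[15] = 3×max(12,81) = 3×81 = 243
prod[16] = 2×max(14,162) = 2×162 = 324
prod[17] = 2×max(15,243) = 2×243 = 486
prod[18] = 3×max(15,243) = 3×243 = 729
prod[19] = 2×max(17,486) = 2×486 = 972
prod[20] = 2×max(18,729) = 2×729 = 1458
prod[21] = 3×max(18,729) = 3×729 = 2187
prod[22] = 2×max(20,1458) = 2×1458 = 2916
One optimal split: 3 + 3 + 3 + 3 + 3 + 3 + 2 + 2; product 3×3×3×3×3×3×2×2 = 2916.

2916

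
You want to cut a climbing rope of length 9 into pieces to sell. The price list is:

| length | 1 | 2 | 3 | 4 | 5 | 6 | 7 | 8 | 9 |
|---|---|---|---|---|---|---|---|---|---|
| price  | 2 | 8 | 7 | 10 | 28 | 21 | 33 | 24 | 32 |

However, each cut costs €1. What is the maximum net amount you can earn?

42

Consider every possible first cut. v[k] is the best of p[i]+v[k−i] over all sellable i≤k, charging 1 whenever i<k.
v[1] = 2
v[2] = max(2+2-1, 8+0) = 8
v[3] = max(2+8-1, 8+2-1, 7+0) = 9
v[4] = max(2+9-1, 8+8-1, 7+2-1, 10+0) = 15
v[5] = max(2+15-1, 8+9-1, 7+8-1, 10+2-1, 28+0) = 28
v[6] = max(2+28-1, 8+15-1, 7+9-1, 10+8-1, 28+2-1, 21+0) = 29
v[7] = max(2+29-1, 8+28-1, 7+15-1, …, 21+2-1, 33+0) = 35
v[8] = max(2+35-1, 8+29-1, 7+28-1, …, 33+2-1, 24+0) = 36
v[9] = max(2+36-1, 8+35-1, 7+29-1, …, 24+2-1, 32+0) = 42
One optimal plan: pieces 5 + 2 + 2 (2 cuts) → €44 − €2 = €42.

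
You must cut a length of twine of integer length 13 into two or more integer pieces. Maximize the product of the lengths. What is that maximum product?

Fill g[k] for k=2..13: at each k try every first piece i and multiply by the better of (k−i) uncut or g[k−i].
Small cases: g[2]=1, g[3]=2, g[4]=4, g[5]=6, g[6]=9, g[7]=12, g[8]=18.
g[9] = 3·max(6,9) = 3·9 = 27
g[10] = 2·max(8,18) = 2·18 = 36
g[11] = 2·max(9,27) = 2·27 = 54
g[12] = 3·max(9,27) = 3·27 = 81
g[13] = 2·max(11,54) = 2·54 = 108
One optimal split: 3 + 3 + 3 + 2 + 2; product 3·3·3·2·2 = 108.

108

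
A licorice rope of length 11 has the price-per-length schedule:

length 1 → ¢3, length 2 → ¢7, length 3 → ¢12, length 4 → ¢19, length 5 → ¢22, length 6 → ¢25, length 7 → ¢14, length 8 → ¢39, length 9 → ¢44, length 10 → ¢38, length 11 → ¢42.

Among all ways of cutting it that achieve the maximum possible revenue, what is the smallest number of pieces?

2

Consider every possible first cut. r[k] is the best of p[i]+r[k−i] over all sellable i≤k.
r[1] = 3
r[2] = 7
r[3] = 12
r[4] = 19
r[5] = 22  (first piece 1, then r[4]=19)
r[6] = 26  (first piece 2, then r[4]=19)
r[7] = 31  (first piece 3, then r[4]=19)
r[8] = 39
r[9] = 44
r[10] = 47  (first piece 1, then r[9]=44)
r[11] = 51  (first piece 2, then r[9]=44)
Maximum revenue is ¢51.
Now minimize piece count subject to staying optimal: for each k, pieces[k] = 1 + min over i with p[i]+r[k−i]=r[k] of pieces[k−i].
pieces[8] = 1
pieces[9] = 1
pieces[10] = 2
pieces[11] = 2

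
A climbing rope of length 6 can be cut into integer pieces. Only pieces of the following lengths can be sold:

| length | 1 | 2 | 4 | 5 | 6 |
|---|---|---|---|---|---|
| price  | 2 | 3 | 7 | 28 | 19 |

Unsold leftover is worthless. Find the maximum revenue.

Build r[k] bottom-up: r[k] = max over allowed piece i of (p[i] + r[k−i]).
r[1] = 2
r[2] = max(2+2, 3+0) = 4
r[3] = max(2+4, 3+2) = 6
r[4] = max(2+6, 3+4, 7+0) = 8
r[5] = max(2+8, 3+6, 7+2, 28+0) = 28
r[6] = max(2+28, 3+8, 7+4, 28+2, 19+0) = 30
One optimal cutting: 5 + 1 → €30.

30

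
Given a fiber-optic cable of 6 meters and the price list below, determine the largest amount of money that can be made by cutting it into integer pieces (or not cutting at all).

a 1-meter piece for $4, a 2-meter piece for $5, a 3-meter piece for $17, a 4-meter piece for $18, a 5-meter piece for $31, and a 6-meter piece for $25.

35

Consider every possible first cut. R[k] is the best of p[i]+R[k−i] over all sellable i≤k.
R[1] = 4
R[2] = max(4+4, 5+0) = 8
R[3] = max(4+8, 5+4, 17+0) = 17
R[4] = max(4+17, 5+8, 17+4, 18+0) = 21
R[5] = max(4+21, 5+17, 17+8, 18+4, 31+0) = 31
R[6] = max(4+31, 5+21, 17+17, 18+8, 31+4, 25+0) = 35
One optimal cutting: 5 + 1 → $31 + $4 = $35.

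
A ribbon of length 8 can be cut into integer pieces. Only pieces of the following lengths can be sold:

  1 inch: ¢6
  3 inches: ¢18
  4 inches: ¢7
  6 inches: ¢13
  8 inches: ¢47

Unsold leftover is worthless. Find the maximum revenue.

48

Consider every possible first cut. f[k] is the best of p[i]+f[k−i] over all sellable i≤k.
f[1] = 6
f[2] = 12  (first piece 1, then f[1]=6)
f[3] = max(6+12, 18+0) = 18
f[4] = max(6+18, 18+6, 7+0) = 24
f[5] = max(6+24, 18+12, 7+6) = 30
f[6] = max(6+30, 18+18, 7+12, 13+0) = 36
f[7] = max(6+36, 18+24, 7+18, 13+6) = 42
f[8] = max(6+42, 18+30, 7+24, 13+12, 47+0) = 48
One optimal cutting: 1 + 1 + 1 + 1 + 1 + 1 + 1 + 1 → ¢48.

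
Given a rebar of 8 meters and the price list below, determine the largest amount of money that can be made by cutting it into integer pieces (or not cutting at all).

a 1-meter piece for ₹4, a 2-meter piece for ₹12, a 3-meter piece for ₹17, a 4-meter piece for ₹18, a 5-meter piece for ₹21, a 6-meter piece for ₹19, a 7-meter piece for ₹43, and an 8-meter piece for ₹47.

Build r[k] bottom-up: r[k] = max over allowed piece i of (p[i] + r[k−i]).
r[1] = 4
r[2] = max(4+4, 12+0) = 12
r[3] = max(4+12, 12+4, 17+0) = 17
r[4] = max(4+17, 12+12, 17+4, 18+0) = 24
r[5] = max(4+24, 12+17, 17+12, 18+4, 21+0) = 29
r[6] = max(4+29, 12+24, 17+17, 18+12, 21+4, 19+0) = 36
r[7] = max(4+36, 12+29, 17+24, …, 19+4, 43+0) = 43
r[8] = max(4+43, 12+36, 17+29, …, 43+4, 47+0) = 48
One optimal cutting: 2 + 2 + 2 + 2 → ₹12 + ₹12 + ₹12 + ₹12 = ₹48.

48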